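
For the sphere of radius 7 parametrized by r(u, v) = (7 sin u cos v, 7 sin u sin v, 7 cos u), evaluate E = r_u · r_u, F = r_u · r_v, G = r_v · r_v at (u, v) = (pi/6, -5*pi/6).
E = 49;  F = 0;  G = 49/4

Partials: r_u = (7*cos(u)*cos(v), 7*sin(v)*cos(u), -7*sin(u)), r_v = (-7*sin(u)*sin(v), 7*sin(u)*cos(v), 0). As functions of (u, v):
  E = r_u · r_u = 49,
  F = r_u · r_v = 0,
  G = r_v · r_v = 49*sin(u)^2.
Evaluating at (u, v) = (pi/6, -5*pi/6): E = 49, F = 0, G = 49/4.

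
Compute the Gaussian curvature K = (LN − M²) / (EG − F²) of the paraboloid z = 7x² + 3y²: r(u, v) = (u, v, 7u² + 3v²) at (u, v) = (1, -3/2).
K = 21/19321

Coefficients of the first fundamental form: E = 196*u^2 + 1, F = 84*u*v, G = 36*v^2 + 1.
Coefficients of the second fundamental form: L = 14/sqrt(196*u^2 + 36*v^2 + 1), M = 0, N = 6/sqrt(196*u^2 + 36*v^2 + 1).
Assemble K = (LN − M²)/(EG − F²) = 84/(38416*u^4 + 14112*u^2*v^2 + 392*u^2 + 1296*v^4 + 72*v^2 + 1). At (u, v) = (1, -3/2): K = 21/19321.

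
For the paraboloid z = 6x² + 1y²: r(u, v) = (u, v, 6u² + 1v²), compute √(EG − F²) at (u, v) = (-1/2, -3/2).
√(EG − F²)|_{(-1/2, -3/2)} = sqrt(46)

E = 144*u^2 + 1, F = 24*u*v, G = 4*v^2 + 1; EG − F² = 144*u^2 + 4*v^2 + 1; √(EG − F²) = sqrt(144*u^2 + 4*v^2 + 1). At the given point: sqrt(46).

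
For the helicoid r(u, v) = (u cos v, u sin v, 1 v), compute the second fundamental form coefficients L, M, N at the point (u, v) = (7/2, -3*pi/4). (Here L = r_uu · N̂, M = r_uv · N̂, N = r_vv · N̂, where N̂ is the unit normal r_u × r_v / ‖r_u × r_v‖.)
L = 0;  M = -2*sqrt(53)/53;  N = 0

Compute the unit normal N̂(u, v) = (sin(v)/sqrt(u^2 + 1), -cos(v)/sqrt(u^2 + 1), u/sqrt(u^2 + 1)), and the second partials r_uu, r_uv, r_vv. Take dot products:
  L(u, v) = r_uu · N̂ = 0,
  M(u, v) = r_uv · N̂ = -1/sqrt(u^2 + 1),
  N(u, v) = r_vv · N̂ = 0.
Evaluating at (u, v) = (7/2, -3*pi/4):
  L = 0, M = -2*sqrt(53)/53, N = 0.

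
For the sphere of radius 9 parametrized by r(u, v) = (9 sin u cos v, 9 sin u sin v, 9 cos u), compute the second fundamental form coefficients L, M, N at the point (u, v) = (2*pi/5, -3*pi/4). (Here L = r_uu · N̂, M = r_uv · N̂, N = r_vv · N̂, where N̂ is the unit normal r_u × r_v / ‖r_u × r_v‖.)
L = -9;  M = 0;  N = -45/8 - 9*sqrt(5)/8

Compute the unit normal N̂(u, v) = (sin(u)^2*cos(v)/Abs(sin(u)), sin(u)^2*sin(v)/Abs(sin(u)), sin(2*u)/(2*Abs(sin(u)))), and the second partials r_uu, r_uv, r_vv. Take dot products:
  L(u, v) = r_uu · N̂ = -9*sin(u)/Abs(sin(u)),
  M(u, v) = r_uv · N̂ = 0,
  N(u, v) = r_vv · N̂ = -9*sin(u)^3/Abs(sin(u)).
Evaluating at (u, v) = (2*pi/5, -3*pi/4):
  L = -9, M = 0, N = -45/8 - 9*sqrt(5)/8.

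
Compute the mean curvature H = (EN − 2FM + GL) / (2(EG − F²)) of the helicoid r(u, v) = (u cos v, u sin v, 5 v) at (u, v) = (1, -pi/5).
H = 0

With E = 1, F = 0, G = u^2 + 25, L = 0, M = -5/sqrt(u^2 + 25), N = 0, assemble
  H = (EN − 2FM + GL) / (2(EG − F²)) = 0.
At (u, v) = (1, -pi/5): H = 0.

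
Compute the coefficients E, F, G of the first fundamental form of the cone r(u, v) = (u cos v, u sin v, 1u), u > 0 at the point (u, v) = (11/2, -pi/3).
E = 2;  F = 0;  G = 121/4

Partials: r_u = (cos(v), sin(v), 1), r_v = (-u*sin(v), u*cos(v), 0). As functions of (u, v):
  E = r_u · r_u = 2,
  F = r_u · r_v = 0,
  G = r_v · r_v = u^2.
Evaluating at (u, v) = (11/2, -pi/3): E = 2, F = 0, G = 121/4.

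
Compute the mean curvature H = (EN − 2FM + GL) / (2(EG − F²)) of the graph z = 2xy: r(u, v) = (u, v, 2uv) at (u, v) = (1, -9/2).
H = 9*sqrt(86)/1849

With E = 4*v^2 + 1, F = 4*u*v, G = 4*u^2 + 1, L = 0, M = 2/sqrt(4*u^2 + 4*v^2 + 1), N = 0, assemble
  H = (EN − 2FM + GL) / (2(EG − F²)) = -8*u*v/(4*u^2 + 4*v^2 + 1)^(3/2).
At (u, v) = (1, -9/2): H = 9*sqrt(86)/1849.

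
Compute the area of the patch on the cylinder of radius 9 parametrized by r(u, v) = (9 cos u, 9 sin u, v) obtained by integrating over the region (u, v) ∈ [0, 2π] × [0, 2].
Area = 36*pi

Area = ∫∫ √(EG − F²) du dv with √(EG − F²) = 9. Integrating over [0, 2π] × [0, 2] gives 36*pi.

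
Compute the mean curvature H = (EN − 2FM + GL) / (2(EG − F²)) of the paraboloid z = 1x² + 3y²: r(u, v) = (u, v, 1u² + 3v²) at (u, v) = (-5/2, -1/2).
H = 88*sqrt(35)/1225

With E = 4*u^2 + 1, F = 12*u*v, G = 36*v^2 + 1, L = 2/sqrt(4*u^2 + 36*v^2 + 1), M = 0, N = 6/sqrt(4*u^2 + 36*v^2 + 1), assemble
  H = (EN − 2FM + GL) / (2(EG − F²)) = 4*(3*u^2 + 9*v^2 + 1)/(4*u^2 + 36*v^2 + 1)^(3/2).
At (u, v) = (-5/2, -1/2): H = 88*sqrt(35)/1225.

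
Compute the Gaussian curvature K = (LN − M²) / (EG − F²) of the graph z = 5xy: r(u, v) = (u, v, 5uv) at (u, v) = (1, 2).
K = -25/15876

Coefficients of the first fundamental form: E = 25*v^2 + 1, F = 25*u*v, G = 25*u^2 + 1.
Coefficients of the second fundamental form: L = 0, M = 5/sqrt(25*u^2 + 25*v^2 + 1), N = 0.
Assemble K = (LN − M²)/(EG − F²) = -25/(625*u^4 + 1250*u^2*v^2 + 50*u^2 + 625*v^4 + 50*v^2 + 1). At (u, v) = (1, 2): K = -25/15876.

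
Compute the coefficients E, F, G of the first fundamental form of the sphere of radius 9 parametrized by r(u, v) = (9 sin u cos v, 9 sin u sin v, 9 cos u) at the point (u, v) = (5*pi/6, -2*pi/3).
E = 81;  F = 0;  G = 81/4

Partials: r_u = (9*cos(u)*cos(v), 9*sin(v)*cos(u), -9*sin(u)), r_v = (-9*sin(u)*sin(v), 9*sin(u)*cos(v), 0). As functions of (u, v):
  E = r_u · r_u = 81,
  F = r_u · r_v = 0,
  G = r_v · r_v = 81*sin(u)^2.
Evaluating at (u, v) = (5*pi/6, -2*pi/3): E = 81, F = 0, G = 81/4.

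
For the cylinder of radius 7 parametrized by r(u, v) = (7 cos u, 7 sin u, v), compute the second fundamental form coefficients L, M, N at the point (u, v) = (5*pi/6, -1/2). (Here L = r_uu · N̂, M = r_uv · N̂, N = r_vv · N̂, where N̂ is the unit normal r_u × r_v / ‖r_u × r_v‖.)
L = -7;  M = 0;  N = 0

Compute the unit normal N̂(u, v) = (cos(u), sin(u), 0), and the second partials r_uu, r_uv, r_vv. Take dot products:
  L(u, v) = r_uu · N̂ = -7,
  M(u, v) = r_uv · N̂ = 0,
  N(u, v) = r_vv · N̂ = 0.
Evaluating at (u, v) = (5*pi/6, -1/2):
  L = -7, M = 0, N = 0.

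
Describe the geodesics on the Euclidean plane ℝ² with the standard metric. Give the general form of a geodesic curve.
Geodesics on the plane are straight lines (in the standard parametrization, α(t) = p + t · v with p, v ∈ ℝ²).

The geodesic equation on the plane reduces to α̈ = 0 (Christoffel symbols vanish in Cartesian coordinates), so α(t) = p + t · v. Geodesics are exactly straight lines.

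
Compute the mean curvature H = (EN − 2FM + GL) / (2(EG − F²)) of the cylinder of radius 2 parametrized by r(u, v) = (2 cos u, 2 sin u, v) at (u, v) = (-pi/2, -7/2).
H = -1/4

With E = 4, F = 0, G = 1, L = -2, M = 0, N = 0, assemble
  H = (EN − 2FM + GL) / (2(EG − F²)) = -1/4.
At (u, v) = (-pi/2, -7/2): H = -1/4.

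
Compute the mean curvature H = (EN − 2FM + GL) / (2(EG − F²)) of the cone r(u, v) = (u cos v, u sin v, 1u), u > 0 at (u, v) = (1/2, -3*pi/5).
H = sqrt(2)/2

With E = 2, F = 0, G = u^2, L = 0, M = 0, N = sqrt(2)*u^2/(2*Abs(u)), assemble
  H = (EN − 2FM + GL) / (2(EG − F²)) = sqrt(2)/(4*Abs(u)).
At (u, v) = (1/2, -3*pi/5): H = sqrt(2)/2.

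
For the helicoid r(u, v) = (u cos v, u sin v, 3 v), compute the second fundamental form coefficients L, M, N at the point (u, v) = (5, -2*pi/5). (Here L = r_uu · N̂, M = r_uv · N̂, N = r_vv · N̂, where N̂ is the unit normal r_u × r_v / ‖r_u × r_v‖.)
L = 0;  M = -3*sqrt(34)/34;  N = 0

Compute the unit normal N̂(u, v) = (3*sin(v)/sqrt(u^2 + 9), -3*cos(v)/sqrt(u^2 + 9), u/sqrt(u^2 + 9)), and the second partials r_uu, r_uv, r_vv. Take dot products:
  L(u, v) = r_uu · N̂ = 0,
  M(u, v) = r_uv · N̂ = -3/sqrt(u^2 + 9),
  N(u, v) = r_vv · N̂ = 0.
Evaluating at (u, v) = (5, -2*pi/5):
  L = 0, M = -3*sqrt(34)/34, N = 0.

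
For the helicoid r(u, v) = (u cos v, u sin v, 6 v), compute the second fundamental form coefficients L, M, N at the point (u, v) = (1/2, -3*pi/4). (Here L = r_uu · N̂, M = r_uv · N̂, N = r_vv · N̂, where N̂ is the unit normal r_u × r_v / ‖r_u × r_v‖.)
L = 0;  M = -12*sqrt(145)/145;  N = 0

Compute the unit normal N̂(u, v) = (6*sin(v)/sqrt(u^2 + 36), -6*cos(v)/sqrt(u^2 + 36), u/sqrt(u^2 + 36)), and the second partials r_uu, r_uv, r_vv. Take dot products:
  L(u, v) = r_uu · N̂ = 0,
  M(u, v) = r_uv · N̂ = -6/sqrt(u^2 + 36),
  N(u, v) = r_vv · N̂ = 0.
Evaluating at (u, v) = (1/2, -3*pi/4):
  L = 0, M = -12*sqrt(145)/145, N = 0.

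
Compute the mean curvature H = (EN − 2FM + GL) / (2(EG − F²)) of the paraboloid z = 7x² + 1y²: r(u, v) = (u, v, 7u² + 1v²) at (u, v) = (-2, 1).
H = 820*sqrt(789)/622521

With E = 196*u^2 + 1, F = 28*u*v, G = 4*v^2 + 1, L = 14/sqrt(196*u^2 + 4*v^2 + 1), M = 0, N = 2/sqrt(196*u^2 + 4*v^2 + 1), assemble
  H = (EN − 2FM + GL) / (2(EG − F²)) = 4*(49*u^2 + 7*v^2 + 2)/(196*u^2 + 4*v^2 + 1)^(3/2).
At (u, v) = (-2, 1): H = 820*sqrt(789)/622521.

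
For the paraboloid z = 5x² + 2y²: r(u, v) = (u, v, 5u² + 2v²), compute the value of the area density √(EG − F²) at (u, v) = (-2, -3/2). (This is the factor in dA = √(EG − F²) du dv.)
√(EG − F²)|_{(-2, -3/2)} = sqrt(437)

E = 100*u^2 + 1, F = 40*u*v, G = 16*v^2 + 1, so EG − F² = 100*u^2 + 16*v^2 + 1. Taking the positive square root: √(EG − F²) = sqrt(100*u^2 + 16*v^2 + 1). At (u, v) = (-2, -3/2): sqrt(437).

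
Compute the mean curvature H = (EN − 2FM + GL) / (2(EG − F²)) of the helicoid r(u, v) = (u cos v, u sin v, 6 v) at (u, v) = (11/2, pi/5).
H = 0

With E = 1, F = 0, G = u^2 + 36, L = 0, M = -6/sqrt(u^2 + 36), N = 0, assemble
  H = (EN − 2FM + GL) / (2(EG − F²)) = 0.
At (u, v) = (11/2, pi/5): H = 0.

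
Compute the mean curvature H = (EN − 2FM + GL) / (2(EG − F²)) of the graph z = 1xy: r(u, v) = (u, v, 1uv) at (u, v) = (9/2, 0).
H = 0

With E = v^2 + 1, F = u*v, G = u^2 + 1, L = 0, M = 1/sqrt(u^2 + v^2 + 1), N = 0, assemble
  H = (EN − 2FM + GL) / (2(EG − F²)) = -u*v/(u^2 + v^2 + 1)^(3/2).
At (u, v) = (9/2, 0): H = 0.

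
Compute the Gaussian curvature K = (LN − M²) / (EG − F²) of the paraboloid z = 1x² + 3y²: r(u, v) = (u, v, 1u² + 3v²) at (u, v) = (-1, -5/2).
K = 3/13225

Coefficients of the first fundamental form: E = 4*u^2 + 1, F = 12*u*v, G = 36*v^2 + 1.
Coefficients of the second fundamental form: L = 2/sqrt(4*u^2 + 36*v^2 + 1), M = 0, N = 6/sqrt(4*u^2 + 36*v^2 + 1).
Assemble K = (LN − M²)/(EG − F²) = 12/(16*u^4 + 288*u^2*v^2 + 8*u^2 + 1296*v^4 + 72*v^2 + 1). At (u, v) = (-1, -5/2): K = 3/13225.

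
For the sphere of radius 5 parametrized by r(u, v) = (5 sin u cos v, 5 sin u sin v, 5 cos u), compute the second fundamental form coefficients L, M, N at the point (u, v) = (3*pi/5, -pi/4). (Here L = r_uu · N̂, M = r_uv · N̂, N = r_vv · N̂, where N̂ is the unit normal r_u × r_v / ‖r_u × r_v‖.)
L = -5;  M = 0;  N = -25/8 - 5*sqrt(5)/8

Compute the unit normal N̂(u, v) = (sin(u)^2*cos(v)/Abs(sin(u)), sin(u)^2*sin(v)/Abs(sin(u)), sin(2*u)/(2*Abs(sin(u)))), and the second partials r_uu, r_uv, r_vv. Take dot products:
  L(u, v) = r_uu · N̂ = -5*sin(u)/Abs(sin(u)),
  M(u, v) = r_uv · N̂ = 0,
  N(u, v) = r_vv · N̂ = -5*sin(u)^3/Abs(sin(u)).
Evaluating at (u, v) = (3*pi/5, -pi/4):
  L = -5, M = 0, N = -25/8 - 5*sqrt(5)/8.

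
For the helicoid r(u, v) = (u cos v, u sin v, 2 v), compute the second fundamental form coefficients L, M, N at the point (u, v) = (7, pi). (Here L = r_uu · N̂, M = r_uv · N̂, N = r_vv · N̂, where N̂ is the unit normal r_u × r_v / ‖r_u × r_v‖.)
L = 0;  M = -2*sqrt(53)/53;  N = 0

Compute the unit normal N̂(u, v) = (2*sin(v)/sqrt(u^2 + 4), -2*cos(v)/sqrt(u^2 + 4), u/sqrt(u^2 + 4)), and the second partials r_uu, r_uv, r_vv. Take dot products:
  L(u, v) = r_uu · N̂ = 0,
  M(u, v) = r_uv · N̂ = -2/sqrt(u^2 + 4),
  N(u, v) = r_vv · N̂ = 0.
Evaluating at (u, v) = (7, pi):
  L = 0, M = -2*sqrt(53)/53, N = 0.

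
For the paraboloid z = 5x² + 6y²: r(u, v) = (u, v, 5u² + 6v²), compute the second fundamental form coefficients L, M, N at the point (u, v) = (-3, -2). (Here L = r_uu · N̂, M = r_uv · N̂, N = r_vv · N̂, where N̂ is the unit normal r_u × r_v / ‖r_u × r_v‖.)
L = 10*sqrt(1477)/1477;  M = 0;  N = 12*sqrt(1477)/1477

Compute the unit normal N̂(u, v) = (-10*u/sqrt(100*u^2 + 144*v^2 + 1), -12*v/sqrt(100*u^2 + 144*v^2 + 1), 1/sqrt(100*u^2 + 144*v^2 + 1)), and the second partials r_uu, r_uv, r_vv. Take dot products:
  L(u, v) = r_uu · N̂ = 10/sqrt(100*u^2 + 144*v^2 + 1),
  M(u, v) = r_uv · N̂ = 0,
  N(u, v) = r_vv · N̂ = 12/sqrt(100*u^2 + 144*v^2 + 1).
Evaluating at (u, v) = (-3, -2):
  L = 10*sqrt(1477)/1477, M = 0, N = 12*sqrt(1477)/1477.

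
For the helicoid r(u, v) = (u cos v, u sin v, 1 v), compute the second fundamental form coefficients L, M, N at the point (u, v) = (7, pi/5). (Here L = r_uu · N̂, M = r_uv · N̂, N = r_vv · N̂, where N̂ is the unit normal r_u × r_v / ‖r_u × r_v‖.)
L = 0;  M = -sqrt(2)/10;  N = 0

Compute the unit normal N̂(u, v) = (sin(v)/sqrt(u^2 + 1), -cos(v)/sqrt(u^2 + 1), u/sqrt(u^2 + 1)), and the second partials r_uu, r_uv, r_vv. Take dot products:
  L(u, v) = r_uu · N̂ = 0,
  M(u, v) = r_uv · N̂ = -1/sqrt(u^2 + 1),
  N(u, v) = r_vv · N̂ = 0.
Evaluating at (u, v) = (7, pi/5):
  L = 0, M = -sqrt(2)/10, N = 0.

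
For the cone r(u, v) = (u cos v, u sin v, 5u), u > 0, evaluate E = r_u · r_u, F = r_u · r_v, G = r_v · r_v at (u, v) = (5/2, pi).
E = 26;  F = 0;  G = 25/4

Partials: r_u = (cos(v), sin(v), 5), r_v = (-u*sin(v), u*cos(v), 0). As functions of (u, v):
  E = r_u · r_u = 26,
  F = r_u · r_v = 0,
  G = r_v · r_v = u^2.
Evaluating at (u, v) = (5/2, pi): E = 26, F = 0, G = 25/4.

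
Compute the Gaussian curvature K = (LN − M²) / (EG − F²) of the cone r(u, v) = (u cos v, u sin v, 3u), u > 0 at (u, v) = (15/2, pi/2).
K = 0

Coefficients of the first fundamental form: E = 10, F = 0, G = u^2.
Coefficients of the second fundamental form: L = 0, M = 0, N = 3*sqrt(10)*u^2/(10*Abs(u)).
Assemble K = (LN − M²)/(EG − F²) = 0. At (u, v) = (15/2, pi/2): K = 0.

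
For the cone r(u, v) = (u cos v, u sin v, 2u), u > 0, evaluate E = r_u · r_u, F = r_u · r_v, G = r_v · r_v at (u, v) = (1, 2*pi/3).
E = 5;  F = 0;  G = 1

Partials: r_u = (cos(v), sin(v), 2), r_v = (-u*sin(v), u*cos(v), 0). As functions of (u, v):
  E = r_u · r_u = 5,
  F = r_u · r_v = 0,
  G = r_v · r_v = u^2.
Evaluating at (u, v) = (1, 2*pi/3): E = 5, F = 0, G = 1.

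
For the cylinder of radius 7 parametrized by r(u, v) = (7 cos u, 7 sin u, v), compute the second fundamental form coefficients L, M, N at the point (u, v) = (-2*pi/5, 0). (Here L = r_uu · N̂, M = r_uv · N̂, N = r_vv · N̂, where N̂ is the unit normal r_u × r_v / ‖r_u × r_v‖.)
L = -7;  M = 0;  N = 0

Compute the unit normal N̂(u, v) = (cos(u), sin(u), 0), and the second partials r_uu, r_uv, r_vv. Take dot products:
  L(u, v) = r_uu · N̂ = -7,
  M(u, v) = r_uv · N̂ = 0,
  N(u, v) = r_vv · N̂ = 0.
Evaluating at (u, v) = (-2*pi/5, 0):
  L = -7, M = 0, N = 0.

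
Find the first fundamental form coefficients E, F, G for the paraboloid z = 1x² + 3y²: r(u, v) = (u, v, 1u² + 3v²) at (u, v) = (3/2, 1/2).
E = 10;  F = 9;  G = 10

Partials: r_u = (1, 0, 2*u), r_v = (0, 1, 6*v). As functions of (u, v):
  E = r_u · r_u = 4*u^2 + 1,
  F = r_u · r_v = 12*u*v,
  G = r_v · r_v = 36*v^2 + 1.
Evaluating at (u, v) = (3/2, 1/2): E = 10, F = 9, G = 10.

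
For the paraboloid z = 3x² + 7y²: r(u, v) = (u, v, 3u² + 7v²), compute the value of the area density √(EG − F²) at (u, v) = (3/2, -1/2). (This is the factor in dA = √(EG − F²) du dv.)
√(EG − F²)|_{(3/2, -1/2)} = sqrt(131)

E = 36*u^2 + 1, F = 84*u*v, G = 196*v^2 + 1, so EG − F² = 36*u^2 + 196*v^2 + 1. Taking the positive square root: √(EG − F²) = sqrt(36*u^2 + 196*v^2 + 1). At (u, v) = (3/2, -1/2): sqrt(131).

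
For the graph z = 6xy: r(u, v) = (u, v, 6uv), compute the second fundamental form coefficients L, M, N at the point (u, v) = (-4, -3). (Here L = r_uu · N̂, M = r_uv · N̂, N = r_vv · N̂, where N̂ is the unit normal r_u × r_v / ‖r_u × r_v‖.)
L = 0;  M = 6*sqrt(901)/901;  N = 0

Compute the unit normal N̂(u, v) = (-6*v/sqrt(36*u^2 + 36*v^2 + 1), -6*u/sqrt(36*u^2 + 36*v^2 + 1), 1/sqrt(36*u^2 + 36*v^2 + 1)), and the second partials r_uu, r_uv, r_vv. Take dot products:
  L(u, v) = r_uu · N̂ = 0,
  M(u, v) = r_uv · N̂ = 6/sqrt(36*u^2 + 36*v^2 + 1),
  N(u, v) = r_vv · N̂ = 0.
Evaluating at (u, v) = (-4, -3):
  L = 0, M = 6*sqrt(901)/901, N = 0.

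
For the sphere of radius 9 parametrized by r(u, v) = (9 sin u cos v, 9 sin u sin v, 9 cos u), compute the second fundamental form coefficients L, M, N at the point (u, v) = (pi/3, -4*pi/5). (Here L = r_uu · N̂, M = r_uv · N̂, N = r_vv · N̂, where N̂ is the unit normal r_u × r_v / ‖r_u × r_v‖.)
L = -9;  M = 0;  N = -27/4

Compute the unit normal N̂(u, v) = (sin(u)^2*cos(v)/Abs(sin(u)), sin(u)^2*sin(v)/Abs(sin(u)), sin(2*u)/(2*Abs(sin(u)))), and the second partials r_uu, r_uv, r_vv. Take dot products:
  L(u, v) = r_uu · N̂ = -9*sin(u)/Abs(sin(u)),
  M(u, v) = r_uv · N̂ = 0,
  N(u, v) = r_vv · N̂ = -9*sin(u)^3/Abs(sin(u)).
Evaluating at (u, v) = (pi/3, -4*pi/5):
  L = -9, M = 0, N = -27/4.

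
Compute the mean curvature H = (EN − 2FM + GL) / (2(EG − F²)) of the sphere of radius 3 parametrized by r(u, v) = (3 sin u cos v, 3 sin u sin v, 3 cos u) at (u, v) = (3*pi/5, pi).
H = -1/3

With E = 9, F = 0, G = 9*sin(u)^2, L = -3*sin(u)/Abs(sin(u)), M = 0, N = -3*sin(u)^3/Abs(sin(u)), assemble
  H = (EN − 2FM + GL) / (2(EG − F²)) = -sin(u)/(3*Abs(sin(u))).
At (u, v) = (3*pi/5, pi): H = -1/3.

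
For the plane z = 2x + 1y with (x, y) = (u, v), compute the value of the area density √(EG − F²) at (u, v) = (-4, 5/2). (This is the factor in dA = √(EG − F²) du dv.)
√(EG − F²)|_{(-4, 5/2)} = sqrt(6)

E = 5, F = 2, G = 2, so EG − F² = 6. Taking the positive square root: √(EG − F²) = sqrt(6). At (u, v) = (-4, 5/2): sqrt(6).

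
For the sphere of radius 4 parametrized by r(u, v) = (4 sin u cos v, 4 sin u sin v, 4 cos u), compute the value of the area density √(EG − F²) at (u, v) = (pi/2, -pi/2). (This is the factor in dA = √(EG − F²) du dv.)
√(EG − F²)|_{(pi/2, -pi/2)} = 16

E = 16, F = 0, G = 16*sin(u)^2, so EG − F² = 256*sin(u)^2. Taking the positive square root: √(EG − F²) = 16*Abs(sin(u)). At (u, v) = (pi/2, -pi/2): 16.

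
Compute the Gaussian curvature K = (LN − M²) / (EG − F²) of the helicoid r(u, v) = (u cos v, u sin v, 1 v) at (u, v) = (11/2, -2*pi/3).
K = -16/15625

Coefficients of the first fundamental form: E = 1, F = 0, G = u^2 + 1.
Coefficients of the second fundamental form: L = 0, M = -1/sqrt(u^2 + 1), N = 0.
Assemble K = (LN − M²)/(EG − F²) = -1/(u^2 + 1)^2. At (u, v) = (11/2, -2*pi/3): K = -16/15625.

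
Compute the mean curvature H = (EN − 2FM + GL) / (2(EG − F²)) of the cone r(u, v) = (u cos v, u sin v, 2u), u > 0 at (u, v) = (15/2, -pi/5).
H = 2*sqrt(5)/75

With E = 5, F = 0, G = u^2, L = 0, M = 0, N = 2*sqrt(5)*u^2/(5*Abs(u)), assemble
  H = (EN − 2FM + GL) / (2(EG − F²)) = sqrt(5)/(5*Abs(u)).
At (u, v) = (15/2, -pi/5): H = 2*sqrt(5)/75.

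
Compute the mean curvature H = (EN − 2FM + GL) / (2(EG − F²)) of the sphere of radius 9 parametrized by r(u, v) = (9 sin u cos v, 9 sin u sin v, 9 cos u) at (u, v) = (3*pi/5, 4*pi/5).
H = -1/9

With E = 81, F = 0, G = 81*sin(u)^2, L = -9*sin(u)/Abs(sin(u)), M = 0, N = -9*sin(u)^3/Abs(sin(u)), assemble
  H = (EN − 2FM + GL) / (2(EG − F²)) = -sin(u)/(9*Abs(sin(u))).
At (u, v) = (3*pi/5, 4*pi/5): H = -1/9.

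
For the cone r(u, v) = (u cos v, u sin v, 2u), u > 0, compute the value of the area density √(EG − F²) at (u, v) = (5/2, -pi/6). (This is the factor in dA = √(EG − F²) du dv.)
√(EG − F²)|_{(5/2, -pi/6)} = 5*sqrt(5)/2

E = 5, F = 0, G = u^2, so EG − F² = 5*u^2. Taking the positive square root: √(EG − F²) = sqrt(5)*Abs(u). At (u, v) = (5/2, -pi/6): 5*sqrt(5)/2.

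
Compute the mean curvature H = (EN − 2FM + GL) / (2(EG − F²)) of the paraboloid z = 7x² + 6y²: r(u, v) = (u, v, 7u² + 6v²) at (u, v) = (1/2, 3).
H = 9379*sqrt(1346)/1811716

With E = 196*u^2 + 1, F = 168*u*v, G = 144*v^2 + 1, L = 14/sqrt(196*u^2 + 144*v^2 + 1), M = 0, N = 12/sqrt(196*u^2 + 144*v^2 + 1), assemble
  H = (EN − 2FM + GL) / (2(EG − F²)) = (1176*u^2 + 1008*v^2 + 13)/(196*u^2 + 144*v^2 + 1)^(3/2).
At (u, v) = (1/2, 3): H = 9379*sqrt(1346)/1811716.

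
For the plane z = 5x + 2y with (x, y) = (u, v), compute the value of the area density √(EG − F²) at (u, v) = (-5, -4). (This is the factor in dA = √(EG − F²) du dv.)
√(EG − F²)|_{(-5, -4)} = sqrt(30)

E = 26, F = 10, G = 5, so EG − F² = 30. Taking the positive square root: √(EG − F²) = sqrt(30). At (u, v) = (-5, -4): sqrt(30).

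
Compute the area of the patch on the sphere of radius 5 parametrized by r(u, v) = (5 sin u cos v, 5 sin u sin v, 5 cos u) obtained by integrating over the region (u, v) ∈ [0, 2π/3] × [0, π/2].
Area = 75*pi/4

Area = ∫∫ √(EG − F²) du dv with √(EG − F²) = 25*Abs(sin(u)). Integrating over [0, 2π/3] × [0, π/2] gives 75*pi/4.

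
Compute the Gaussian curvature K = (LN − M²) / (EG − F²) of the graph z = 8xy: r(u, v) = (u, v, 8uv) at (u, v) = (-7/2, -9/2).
K = -64/4330561

Coefficients of the first fundamental form: E = 64*v^2 + 1, F = 64*u*v, G = 64*u^2 + 1.
Coefficients of the second fundamental form: L = 0, M = 8/sqrt(64*u^2 + 64*v^2 + 1), N = 0.
Assemble K = (LN − M²)/(EG − F²) = -64/(4096*u^4 + 8192*u^2*v^2 + 128*u^2 + 4096*v^4 + 128*v^2 + 1). At (u, v) = (-7/2, -9/2): K = -64/4330561.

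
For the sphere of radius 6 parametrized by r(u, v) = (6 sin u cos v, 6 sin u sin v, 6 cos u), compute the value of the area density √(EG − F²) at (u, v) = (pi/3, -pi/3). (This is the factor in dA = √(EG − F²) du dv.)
√(EG − F²)|_{(pi/3, -pi/3)} = 18*sqrt(3)

E = 36, F = 0, G = 36*sin(u)^2, so EG − F² = 1296*sin(u)^2. Taking the positive square root: √(EG − F²) = 36*Abs(sin(u)). At (u, v) = (pi/3, -pi/3): 18*sqrt(3).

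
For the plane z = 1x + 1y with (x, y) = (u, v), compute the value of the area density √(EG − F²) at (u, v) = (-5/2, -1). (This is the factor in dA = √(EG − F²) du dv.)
√(EG − F²)|_{(-5/2, -1)} = sqrt(3)

E = 2, F = 1, G = 2, so EG − F² = 3. Taking the positive square root: √(EG − F²) = sqrt(3). At (u, v) = (-5/2, -1): sqrt(3).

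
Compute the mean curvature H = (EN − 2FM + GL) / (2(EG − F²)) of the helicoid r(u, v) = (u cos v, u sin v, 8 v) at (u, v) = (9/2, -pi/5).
H = 0

With E = 1, F = 0, G = u^2 + 64, L = 0, M = -8/sqrt(u^2 + 64), N = 0, assemble
  H = (EN − 2FM + GL) / (2(EG − F²)) = 0.
At (u, v) = (9/2, -pi/5): H = 0.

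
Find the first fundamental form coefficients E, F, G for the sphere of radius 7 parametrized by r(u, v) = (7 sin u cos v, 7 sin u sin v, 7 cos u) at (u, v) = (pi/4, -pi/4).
E = 49;  F = 0;  G = 49/2

Partials: r_u = (7*cos(u)*cos(v), 7*sin(v)*cos(u), -7*sin(u)), r_v = (-7*sin(u)*sin(v), 7*sin(u)*cos(v), 0). As functions of (u, v):
  E = r_u · r_u = 49,
  F = r_u · r_v = 0,
  G = r_v · r_v = 49*sin(u)^2.
Evaluating at (u, v) = (pi/4, -pi/4): E = 49, F = 0, G = 49/2.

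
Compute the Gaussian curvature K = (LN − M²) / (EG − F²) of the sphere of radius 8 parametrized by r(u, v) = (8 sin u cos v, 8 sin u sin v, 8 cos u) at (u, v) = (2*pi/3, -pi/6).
K = 1/64

Coefficients of the first fundamental form: E = 64, F = 0, G = 64*sin(u)^2.
Coefficients of the second fundamental form: L = -8*sin(u)/Abs(sin(u)), M = 0, N = -8*sin(u)^3/Abs(sin(u)).
Assemble K = (LN − M²)/(EG − F²) = 1/64. At (u, v) = (2*pi/3, -pi/6): K = 1/64.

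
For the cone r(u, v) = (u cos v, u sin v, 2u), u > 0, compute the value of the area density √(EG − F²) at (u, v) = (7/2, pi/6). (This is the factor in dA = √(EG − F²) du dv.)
√(EG − F²)|_{(7/2, pi/6)} = 7*sqrt(5)/2

E = 5, F = 0, G = u^2, so EG − F² = 5*u^2. Taking the positive square root: √(EG − F²) = sqrt(5)*Abs(u). At (u, v) = (7/2, pi/6): 7*sqrt(5)/2.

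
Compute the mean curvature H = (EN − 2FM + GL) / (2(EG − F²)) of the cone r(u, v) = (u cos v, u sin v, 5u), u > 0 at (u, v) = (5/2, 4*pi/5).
H = sqrt(26)/26

With E = 26, F = 0, G = u^2, L = 0, M = 0, N = 5*sqrt(26)*u^2/(26*Abs(u)), assemble
  H = (EN − 2FM + GL) / (2(EG − F²)) = 5*sqrt(26)/(52*Abs(u)).
At (u, v) = (5/2, 4*pi/5): H = sqrt(26)/26.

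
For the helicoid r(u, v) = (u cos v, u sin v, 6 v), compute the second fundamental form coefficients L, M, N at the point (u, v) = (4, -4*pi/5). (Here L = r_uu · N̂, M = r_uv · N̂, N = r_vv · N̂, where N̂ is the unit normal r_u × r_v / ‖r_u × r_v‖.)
L = 0;  M = -3*sqrt(13)/13;  N = 0

Compute the unit normal N̂(u, v) = (6*sin(v)/sqrt(u^2 + 36), -6*cos(v)/sqrt(u^2 + 36), u/sqrt(u^2 + 36)), and the second partials r_uu, r_uv, r_vv. Take dot products:
  L(u, v) = r_uu · N̂ = 0,
  M(u, v) = r_uv · N̂ = -6/sqrt(u^2 + 36),
  N(u, v) = r_vv · N̂ = 0.
Evaluating at (u, v) = (4, -4*pi/5):
  L = 0, M = -3*sqrt(13)/13, N = 0.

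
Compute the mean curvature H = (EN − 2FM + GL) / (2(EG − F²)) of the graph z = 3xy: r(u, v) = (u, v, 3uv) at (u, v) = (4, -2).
H = 216*sqrt(181)/32761

With E = 9*v^2 + 1, F = 9*u*v, G = 9*u^2 + 1, L = 0, M = 3/sqrt(9*u^2 + 9*v^2 + 1), N = 0, assemble
  H = (EN − 2FM + GL) / (2(EG − F²)) = -27*u*v/(9*u^2 + 9*v^2 + 1)^(3/2).
At (u, v) = (4, -2): H = 216*sqrt(181)/32761.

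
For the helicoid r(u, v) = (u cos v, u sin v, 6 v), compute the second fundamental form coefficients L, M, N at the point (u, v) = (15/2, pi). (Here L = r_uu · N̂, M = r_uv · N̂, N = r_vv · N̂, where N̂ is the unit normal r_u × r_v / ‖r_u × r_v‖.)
L = 0;  M = -4*sqrt(41)/41;  N = 0

Compute the unit normal N̂(u, v) = (6*sin(v)/sqrt(u^2 + 36), -6*cos(v)/sqrt(u^2 + 36), u/sqrt(u^2 + 36)), and the second partials r_uu, r_uv, r_vv. Take dot products:
  L(u, v) = r_uu · N̂ = 0,
  M(u, v) = r_uv · N̂ = -6/sqrt(u^2 + 36),
  N(u, v) = r_vv · N̂ = 0.
Evaluating at (u, v) = (15/2, pi):
  L = 0, M = -4*sqrt(41)/41, N = 0.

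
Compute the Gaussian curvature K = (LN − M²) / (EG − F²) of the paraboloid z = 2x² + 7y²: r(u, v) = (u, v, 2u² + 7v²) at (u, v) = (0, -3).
K = 56/3115225

Coefficients of the first fundamental form: E = 16*u^2 + 1, F = 56*u*v, G = 196*v^2 + 1.
Coefficients of the second fundamental form: L = 4/sqrt(16*u^2 + 196*v^2 + 1), M = 0, N = 14/sqrt(16*u^2 + 196*v^2 + 1).
Assemble K = (LN − M²)/(EG − F²) = 56/(256*u^4 + 6272*u^2*v^2 + 32*u^2 + 38416*v^4 + 392*v^2 + 1). At (u, v) = (0, -3): K = 56/3115225.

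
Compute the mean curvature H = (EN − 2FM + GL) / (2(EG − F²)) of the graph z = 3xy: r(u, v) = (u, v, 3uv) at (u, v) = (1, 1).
H = -27*sqrt(19)/361

With E = 9*v^2 + 1, F = 9*u*v, G = 9*u^2 + 1, L = 0, M = 3/sqrt(9*u^2 + 9*v^2 + 1), N = 0, assemble
  H = (EN − 2FM + GL) / (2(EG − F²)) = -27*u*v/(9*u^2 + 9*v^2 + 1)^(3/2).
At (u, v) = (1, 1): H = -27*sqrt(19)/361.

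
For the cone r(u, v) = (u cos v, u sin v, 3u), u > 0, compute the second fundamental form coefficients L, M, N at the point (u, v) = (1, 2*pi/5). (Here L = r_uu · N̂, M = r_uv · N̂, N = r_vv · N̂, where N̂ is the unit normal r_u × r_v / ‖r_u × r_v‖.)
L = 0;  M = 0;  N = 3*sqrt(10)/10

Compute the unit normal N̂(u, v) = (-3*sqrt(10)*u*cos(v)/(10*Abs(u)), -3*sqrt(10)*u*sin(v)/(10*Abs(u)), sqrt(10)*u/(10*Abs(u))), and the second partials r_uu, r_uv, r_vv. Take dot products:
  L(u, v) = r_uu · N̂ = 0,
  M(u, v) = r_uv · N̂ = 0,
  N(u, v) = r_vv · N̂ = 3*sqrt(10)*u^2/(10*Abs(u)).
Evaluating at (u, v) = (1, 2*pi/5):
  L = 0, M = 0, N = 3*sqrt(10)/10.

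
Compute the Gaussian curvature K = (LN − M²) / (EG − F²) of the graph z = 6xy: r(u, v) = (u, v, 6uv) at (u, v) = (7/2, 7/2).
K = -36/779689

Coefficients of the first fundamental form: E = 36*v^2 + 1, F = 36*u*v, G = 36*u^2 + 1.
Coefficients of the second fundamental form: L = 0, M = 6/sqrt(36*u^2 + 36*v^2 + 1), N = 0.
Assemble K = (LN − M²)/(EG − F²) = -36/(1296*u^4 + 2592*u^2*v^2 + 72*u^2 + 1296*v^4 + 72*v^2 + 1). At (u, v) = (7/2, 7/2): K = -36/779689.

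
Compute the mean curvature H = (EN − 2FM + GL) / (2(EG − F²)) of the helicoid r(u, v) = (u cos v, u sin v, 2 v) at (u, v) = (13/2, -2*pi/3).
H = 0

With E = 1, F = 0, G = u^2 + 4, L = 0, M = -2/sqrt(u^2 + 4), N = 0, assemble
  H = (EN − 2FM + GL) / (2(EG − F²)) = 0.
At (u, v) = (13/2, -2*pi/3): H = 0.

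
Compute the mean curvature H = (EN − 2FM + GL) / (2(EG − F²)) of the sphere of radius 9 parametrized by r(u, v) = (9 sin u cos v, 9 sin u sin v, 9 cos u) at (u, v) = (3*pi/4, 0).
H = -1/9

With E = 81, F = 0, G = 81*sin(u)^2, L = -9*sin(u)/Abs(sin(u)), M = 0, N = -9*sin(u)^3/Abs(sin(u)), assemble
  H = (EN − 2FM + GL) / (2(EG − F²)) = -sin(u)/(9*Abs(sin(u))).
At (u, v) = (3*pi/4, 0): H = -1/9.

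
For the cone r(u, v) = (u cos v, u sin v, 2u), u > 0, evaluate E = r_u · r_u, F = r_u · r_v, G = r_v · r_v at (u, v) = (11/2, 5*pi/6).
E = 5;  F = 0;  G = 121/4

Partials: r_u = (cos(v), sin(v), 2), r_v = (-u*sin(v), u*cos(v), 0). As functions of (u, v):
  E = r_u · r_u = 5,
  F = r_u · r_v = 0,
  G = r_v · r_v = u^2.
Evaluating at (u, v) = (11/2, 5*pi/6): E = 5, F = 0, G = 121/4.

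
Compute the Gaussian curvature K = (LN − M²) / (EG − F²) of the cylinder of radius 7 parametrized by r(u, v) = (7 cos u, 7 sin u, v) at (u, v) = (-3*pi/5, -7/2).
K = 0

Coefficients of the first fundamental form: E = 49, F = 0, G = 1.
Coefficients of the second fundamental form: L = -7, M = 0, N = 0.
Assemble K = (LN − M²)/(EG − F²) = 0. At (u, v) = (-3*pi/5, -7/2): K = 0.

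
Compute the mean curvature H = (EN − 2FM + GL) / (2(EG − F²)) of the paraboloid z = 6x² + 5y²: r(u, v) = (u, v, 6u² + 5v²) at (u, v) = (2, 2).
H = 5291*sqrt(977)/954529

With E = 144*u^2 + 1, F = 120*u*v, G = 100*v^2 + 1, L = 12/sqrt(144*u^2 + 100*v^2 + 1), M = 0, N = 10/sqrt(144*u^2 + 100*v^2 + 1), assemble
  H = (EN − 2FM + GL) / (2(EG − F²)) = (720*u^2 + 600*v^2 + 11)/(144*u^2 + 100*v^2 + 1)^(3/2).
At (u, v) = (2, 2): H = 5291*sqrt(977)/954529.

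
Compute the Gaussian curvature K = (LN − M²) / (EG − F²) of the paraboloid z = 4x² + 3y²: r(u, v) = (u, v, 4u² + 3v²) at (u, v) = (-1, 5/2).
K = 12/21025

Coefficients of the first fundamental form: E = 64*u^2 + 1, F = 48*u*v, G = 36*v^2 + 1.
Coefficients of the second fundamental form: L = 8/sqrt(64*u^2 + 36*v^2 + 1), M = 0, N = 6/sqrt(64*u^2 + 36*v^2 + 1).
Assemble K = (LN − M²)/(EG − F²) = 48/(4096*u^4 + 4608*u^2*v^2 + 128*u^2 + 1296*v^4 + 72*v^2 + 1). At (u, v) = (-1, 5/2): K = 12/21025.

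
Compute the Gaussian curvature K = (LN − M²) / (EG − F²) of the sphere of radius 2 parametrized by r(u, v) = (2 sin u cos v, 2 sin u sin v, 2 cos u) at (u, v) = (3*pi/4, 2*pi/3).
K = 1/4

Coefficients of the first fundamental form: E = 4, F = 0, G = 4*sin(u)^2.
Coefficients of the second fundamental form: L = -2*sin(u)/Abs(sin(u)), M = 0, N = -2*sin(u)^3/Abs(sin(u)).
Assemble K = (LN − M²)/(EG − F²) = 1/4. At (u, v) = (3*pi/4, 2*pi/3): K = 1/4.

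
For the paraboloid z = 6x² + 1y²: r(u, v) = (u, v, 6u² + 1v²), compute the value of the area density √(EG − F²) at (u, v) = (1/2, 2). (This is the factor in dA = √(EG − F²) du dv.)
√(EG − F²)|_{(1/2, 2)} = sqrt(53)

E = 144*u^2 + 1, F = 24*u*v, G = 4*v^2 + 1, so EG − F² = 144*u^2 + 4*v^2 + 1. Taking the positive square root: √(EG − F²) = sqrt(144*u^2 + 4*v^2 + 1). At (u, v) = (1/2, 2): sqrt(53).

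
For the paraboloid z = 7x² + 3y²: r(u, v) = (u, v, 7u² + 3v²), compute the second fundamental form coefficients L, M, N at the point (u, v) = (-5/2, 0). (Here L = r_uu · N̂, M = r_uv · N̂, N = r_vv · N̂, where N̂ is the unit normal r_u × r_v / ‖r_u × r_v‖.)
L = 7*sqrt(1226)/613;  M = 0;  N = 3*sqrt(1226)/613

Compute the unit normal N̂(u, v) = (-14*u/sqrt(196*u^2 + 36*v^2 + 1), -6*v/sqrt(196*u^2 + 36*v^2 + 1), 1/sqrt(196*u^2 + 36*v^2 + 1)), and the second partials r_uu, r_uv, r_vv. Take dot products:
  L(u, v) = r_uu · N̂ = 14/sqrt(196*u^2 + 36*v^2 + 1),
  M(u, v) = r_uv · N̂ = 0,
  N(u, v) = r_vv · N̂ = 6/sqrt(196*u^2 + 36*v^2 + 1).
Evaluating at (u, v) = (-5/2, 0):
  L = 7*sqrt(1226)/613, M = 0, N = 3*sqrt(1226)/613.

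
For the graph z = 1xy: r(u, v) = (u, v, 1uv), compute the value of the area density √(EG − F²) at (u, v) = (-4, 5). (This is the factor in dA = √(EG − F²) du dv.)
√(EG − F²)|_{(-4, 5)} = sqrt(42)

E = v^2 + 1, F = u*v, G = u^2 + 1, so EG − F² = u^2 + v^2 + 1. Taking the positive square root: √(EG − F²) = sqrt(u^2 + v^2 + 1). At (u, v) = (-4, 5): sqrt(42).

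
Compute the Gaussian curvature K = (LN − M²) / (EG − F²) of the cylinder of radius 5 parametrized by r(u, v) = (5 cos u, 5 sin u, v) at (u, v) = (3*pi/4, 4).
K = 0

Coefficients of the first fundamental form: E = 25, F = 0, G = 1.
Coefficients of the second fundamental form: L = -5, M = 0, N = 0.
Assemble K = (LN − M²)/(EG − F²) = 0. At (u, v) = (3*pi/4, 4): K = 0.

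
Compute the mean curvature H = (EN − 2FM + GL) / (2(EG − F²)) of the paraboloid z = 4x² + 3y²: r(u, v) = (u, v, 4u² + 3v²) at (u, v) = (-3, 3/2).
H = 2059*sqrt(658)/432964

With E = 64*u^2 + 1, F = 48*u*v, G = 36*v^2 + 1, L = 8/sqrt(64*u^2 + 36*v^2 + 1), M = 0, N = 6/sqrt(64*u^2 + 36*v^2 + 1), assemble
  H = (EN − 2FM + GL) / (2(EG − F²)) = (192*u^2 + 144*v^2 + 7)/(64*u^2 + 36*v^2 + 1)^(3/2).
At (u, v) = (-3, 3/2): H = 2059*sqrt(658)/432964.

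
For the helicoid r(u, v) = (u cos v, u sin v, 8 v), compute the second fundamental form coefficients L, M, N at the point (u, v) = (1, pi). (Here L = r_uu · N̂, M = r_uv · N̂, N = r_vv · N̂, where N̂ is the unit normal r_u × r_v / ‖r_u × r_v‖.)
L = 0;  M = -8*sqrt(65)/65;  N = 0

Compute the unit normal N̂(u, v) = (8*sin(v)/sqrt(u^2 + 64), -8*cos(v)/sqrt(u^2 + 64), u/sqrt(u^2 + 64)), and the second partials r_uu, r_uv, r_vv. Take dot products:
  L(u, v) = r_uu · N̂ = 0,
  M(u, v) = r_uv · N̂ = -8/sqrt(u^2 + 64),
  N(u, v) = r_vv · N̂ = 0.
Evaluating at (u, v) = (1, pi):
  L = 0, M = -8*sqrt(65)/65, N = 0.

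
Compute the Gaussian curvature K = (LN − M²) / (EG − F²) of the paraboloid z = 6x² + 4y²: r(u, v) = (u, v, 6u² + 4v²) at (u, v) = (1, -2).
K = 96/160801

Coefficients of the first fundamental form: E = 144*u^2 + 1, F = 96*u*v, G = 64*v^2 + 1.
Coefficients of the second fundamental form: L = 12/sqrt(144*u^2 + 64*v^2 + 1), M = 0, N = 8/sqrt(144*u^2 + 64*v^2 + 1).
Assemble K = (LN − M²)/(EG − F²) = 96/(20736*u^4 + 18432*u^2*v^2 + 288*u^2 + 4096*v^4 + 128*v^2 + 1). At (u, v) = (1, -2): K = 96/160801.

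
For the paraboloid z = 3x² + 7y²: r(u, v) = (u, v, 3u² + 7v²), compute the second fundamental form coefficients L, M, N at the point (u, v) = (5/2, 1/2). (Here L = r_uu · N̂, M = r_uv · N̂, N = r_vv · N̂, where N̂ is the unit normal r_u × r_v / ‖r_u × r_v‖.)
L = 6*sqrt(11)/55;  M = 0;  N = 14*sqrt(11)/55

Compute the unit normal N̂(u, v) = (-6*u/sqrt(36*u^2 + 196*v^2 + 1), -14*v/sqrt(36*u^2 + 196*v^2 + 1), 1/sqrt(36*u^2 + 196*v^2 + 1)), and the second partials r_uu, r_uv, r_vv. Take dot products:
  L(u, v) = r_uu · N̂ = 6/sqrt(36*u^2 + 196*v^2 + 1),
  M(u, v) = r_uv · N̂ = 0,
  N(u, v) = r_vv · N̂ = 14/sqrt(36*u^2 + 196*v^2 + 1).
Evaluating at (u, v) = (5/2, 1/2):
  L = 6*sqrt(11)/55, M = 0, N = 14*sqrt(11)/55.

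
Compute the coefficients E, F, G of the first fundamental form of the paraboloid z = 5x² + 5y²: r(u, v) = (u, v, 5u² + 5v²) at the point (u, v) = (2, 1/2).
E = 401;  F = 100;  G = 26

Partials: r_u = (1, 0, 10*u), r_v = (0, 1, 10*v). As functions of (u, v):
  E = r_u · r_u = 100*u^2 + 1,
  F = r_u · r_v = 100*u*v,
  G = r_v · r_v = 100*v^2 + 1.
Evaluating at (u, v) = (2, 1/2): E = 401, F = 100, G = 26.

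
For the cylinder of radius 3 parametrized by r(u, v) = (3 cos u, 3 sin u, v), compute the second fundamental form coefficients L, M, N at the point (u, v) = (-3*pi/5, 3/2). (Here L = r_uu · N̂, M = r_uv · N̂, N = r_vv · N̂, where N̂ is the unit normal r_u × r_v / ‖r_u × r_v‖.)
L = -3;  M = 0;  N = 0

Compute the unit normal N̂(u, v) = (cos(u), sin(u), 0), and the second partials r_uu, r_uv, r_vv. Take dot products:
  L(u, v) = r_uu · N̂ = -3,
  M(u, v) = r_uv · N̂ = 0,
  N(u, v) = r_vv · N̂ = 0.
Evaluating at (u, v) = (-3*pi/5, 3/2):
  L = -3, M = 0, N = 0.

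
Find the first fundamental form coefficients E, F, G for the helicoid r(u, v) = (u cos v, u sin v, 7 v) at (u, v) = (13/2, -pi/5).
E = 1;  F = 0;  G = 365/4

Partials: r_u = (cos(v), sin(v), 0), r_v = (-u*sin(v), u*cos(v), 7). As functions of (u, v):
  E = r_u · r_u = 1,
  F = r_u · r_v = 0,
  G = r_v · r_v = u^2 + 49.
Evaluating at (u, v) = (13/2, -pi/5): E = 1, F = 0, G = 365/4.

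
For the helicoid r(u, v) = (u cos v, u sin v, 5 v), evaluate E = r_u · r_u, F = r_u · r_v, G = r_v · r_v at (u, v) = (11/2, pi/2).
E = 1;  F = 0;  G = 221/4

Partials: r_u = (cos(v), sin(v), 0), r_v = (-u*sin(v), u*cos(v), 5). As functions of (u, v):
  E = r_u · r_u = 1,
  F = r_u · r_v = 0,
  G = r_v · r_v = u^2 + 25.
Evaluating at (u, v) = (11/2, pi/2): E = 1, F = 0, G = 221/4.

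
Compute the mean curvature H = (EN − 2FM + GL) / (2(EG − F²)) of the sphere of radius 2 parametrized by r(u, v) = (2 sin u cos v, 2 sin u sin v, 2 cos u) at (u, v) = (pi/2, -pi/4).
H = -1/2

With E = 4, F = 0, G = 4*sin(u)^2, L = -2*sin(u)/Abs(sin(u)), M = 0, N = -2*sin(u)^3/Abs(sin(u)), assemble
  H = (EN − 2FM + GL) / (2(EG − F²)) = -sin(u)/(2*Abs(sin(u))).
At (u, v) = (pi/2, -pi/4): H = -1/2.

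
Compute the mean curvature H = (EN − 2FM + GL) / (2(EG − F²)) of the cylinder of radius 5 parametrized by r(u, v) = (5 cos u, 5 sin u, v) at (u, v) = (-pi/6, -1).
H = -1/10

With E = 25, F = 0, G = 1, L = -5, M = 0, N = 0, assemble
  H = (EN − 2FM + GL) / (2(EG − F²)) = -1/10.
At (u, v) = (-pi/6, -1): H = -1/10.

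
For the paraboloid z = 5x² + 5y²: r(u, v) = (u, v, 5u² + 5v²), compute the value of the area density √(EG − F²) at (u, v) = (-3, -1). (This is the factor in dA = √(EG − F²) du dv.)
√(EG − F²)|_{(-3, -1)} = sqrt(1001)

E = 100*u^2 + 1, F = 100*u*v, G = 100*v^2 + 1, so EG − F² = 100*u^2 + 100*v^2 + 1. Taking the positive square root: √(EG − F²) = sqrt(100*u^2 + 100*v^2 + 1). At (u, v) = (-3, -1): sqrt(1001).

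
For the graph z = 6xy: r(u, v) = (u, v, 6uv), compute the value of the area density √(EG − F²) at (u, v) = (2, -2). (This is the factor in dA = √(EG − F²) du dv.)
√(EG − F²)|_{(2, -2)} = 17

E = 36*v^2 + 1, F = 36*u*v, G = 36*u^2 + 1, so EG − F² = 36*u^2 + 36*v^2 + 1. Taking the positive square root: √(EG − F²) = sqrt(36*u^2 + 36*v^2 + 1). At (u, v) = (2, -2): 17.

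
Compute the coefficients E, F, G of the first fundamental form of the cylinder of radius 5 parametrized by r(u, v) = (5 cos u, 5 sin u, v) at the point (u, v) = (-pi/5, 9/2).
E = 25;  F = 0;  G = 1

Partials: r_u = (-5*sin(u), 5*cos(u), 0), r_v = (0, 0, 1). As functions of (u, v):
  E = r_u · r_u = 25,
  F = r_u · r_v = 0,
  G = r_v · r_v = 1.
Evaluating at (u, v) = (-pi/5, 9/2): E = 25, F = 0, G = 1.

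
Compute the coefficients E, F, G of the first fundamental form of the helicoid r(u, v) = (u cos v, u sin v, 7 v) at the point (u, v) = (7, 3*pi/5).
E = 1;  F = 0;  G = 98

Partials: r_u = (cos(v), sin(v), 0), r_v = (-u*sin(v), u*cos(v), 7). As functions of (u, v):
  E = r_u · r_u = 1,
  F = r_u · r_v = 0,
  G = r_v · r_v = u^2 + 49.
Evaluating at (u, v) = (7, 3*pi/5): E = 1, F = 0, G = 98.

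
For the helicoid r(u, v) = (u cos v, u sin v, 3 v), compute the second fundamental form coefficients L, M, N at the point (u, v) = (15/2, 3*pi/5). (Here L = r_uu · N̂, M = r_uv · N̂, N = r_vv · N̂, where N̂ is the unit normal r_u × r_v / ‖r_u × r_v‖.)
L = 0;  M = -2*sqrt(29)/29;  N = 0

Compute the unit normal N̂(u, v) = (3*sin(v)/sqrt(u^2 + 9), -3*cos(v)/sqrt(u^2 + 9), u/sqrt(u^2 + 9)), and the second partials r_uu, r_uv, r_vv. Take dot products:
  L(u, v) = r_uu · N̂ = 0,
  M(u, v) = r_uv · N̂ = -3/sqrt(u^2 + 9),
  N(u, v) = r_vv · N̂ = 0.
Evaluating at (u, v) = (15/2, 3*pi/5):
  L = 0, M = -2*sqrt(29)/29, N = 0.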